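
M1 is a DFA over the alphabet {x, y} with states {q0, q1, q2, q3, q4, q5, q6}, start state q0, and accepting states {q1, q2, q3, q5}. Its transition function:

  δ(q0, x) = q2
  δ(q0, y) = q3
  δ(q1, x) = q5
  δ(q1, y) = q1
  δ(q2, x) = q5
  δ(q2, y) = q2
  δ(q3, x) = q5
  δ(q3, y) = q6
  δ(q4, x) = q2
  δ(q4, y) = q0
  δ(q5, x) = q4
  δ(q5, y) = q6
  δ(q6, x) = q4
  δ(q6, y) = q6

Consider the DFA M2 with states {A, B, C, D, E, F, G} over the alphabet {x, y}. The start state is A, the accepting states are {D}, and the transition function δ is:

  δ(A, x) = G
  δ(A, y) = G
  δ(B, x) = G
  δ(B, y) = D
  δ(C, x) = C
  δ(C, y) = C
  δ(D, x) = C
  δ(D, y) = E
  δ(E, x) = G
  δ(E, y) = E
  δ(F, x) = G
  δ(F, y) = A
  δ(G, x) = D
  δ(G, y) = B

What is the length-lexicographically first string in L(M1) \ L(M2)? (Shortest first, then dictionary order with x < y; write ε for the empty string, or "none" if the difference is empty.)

x

The string x is accepted by M1 but not by M2.
No shorter string lies in the difference, and x is the lexicographically first length-1 string in L(M1) \ L(M2).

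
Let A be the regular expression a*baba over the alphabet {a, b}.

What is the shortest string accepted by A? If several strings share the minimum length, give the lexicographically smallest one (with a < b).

By inspection of the expression, no string of length less than 4 matches, and baba is the lexicographically first match of length 4.

baba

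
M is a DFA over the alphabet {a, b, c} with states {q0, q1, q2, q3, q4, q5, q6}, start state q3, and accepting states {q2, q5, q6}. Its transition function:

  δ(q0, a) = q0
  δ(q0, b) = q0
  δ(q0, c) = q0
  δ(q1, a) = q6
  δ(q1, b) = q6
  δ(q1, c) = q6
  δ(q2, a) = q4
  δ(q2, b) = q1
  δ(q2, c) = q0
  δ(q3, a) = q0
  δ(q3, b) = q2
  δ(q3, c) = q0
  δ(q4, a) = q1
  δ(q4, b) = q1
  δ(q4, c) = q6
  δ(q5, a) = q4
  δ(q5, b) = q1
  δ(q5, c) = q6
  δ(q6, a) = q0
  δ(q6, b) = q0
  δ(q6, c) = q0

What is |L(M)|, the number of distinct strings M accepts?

11

The useful subgraph on states {q1, q2, q3, q4, q6} is acyclic, so L(M) is finite; the longest accepting path visits 5 useful states, giving maximum string length 4.
Counting accepting paths from q3 by length: 1 of length 1, 4 of length 3, 6 of length 4. Total 11.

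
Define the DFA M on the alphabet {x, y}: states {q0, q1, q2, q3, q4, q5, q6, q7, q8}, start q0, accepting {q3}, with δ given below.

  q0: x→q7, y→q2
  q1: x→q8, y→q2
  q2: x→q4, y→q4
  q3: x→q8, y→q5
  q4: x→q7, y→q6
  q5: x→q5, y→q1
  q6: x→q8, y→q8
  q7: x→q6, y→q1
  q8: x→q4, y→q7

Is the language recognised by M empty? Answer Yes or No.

Yes

The states reachable from the start state are {q0, q1, q2, q4, q6, q7, q8}.
None of the accepting states {q3} is reachable, so no string is accepted and L(M) = ∅.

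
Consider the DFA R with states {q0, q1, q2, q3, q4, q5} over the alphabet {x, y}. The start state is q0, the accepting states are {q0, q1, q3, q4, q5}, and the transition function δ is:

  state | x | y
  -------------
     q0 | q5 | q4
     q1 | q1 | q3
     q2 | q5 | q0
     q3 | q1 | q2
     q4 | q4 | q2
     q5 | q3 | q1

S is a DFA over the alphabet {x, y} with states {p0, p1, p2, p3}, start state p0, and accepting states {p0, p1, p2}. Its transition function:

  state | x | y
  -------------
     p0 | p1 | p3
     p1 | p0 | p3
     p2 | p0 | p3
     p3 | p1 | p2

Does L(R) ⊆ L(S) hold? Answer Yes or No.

The string y is in L(R) but not in L(S).
So L(R) ⊄ L(S).

No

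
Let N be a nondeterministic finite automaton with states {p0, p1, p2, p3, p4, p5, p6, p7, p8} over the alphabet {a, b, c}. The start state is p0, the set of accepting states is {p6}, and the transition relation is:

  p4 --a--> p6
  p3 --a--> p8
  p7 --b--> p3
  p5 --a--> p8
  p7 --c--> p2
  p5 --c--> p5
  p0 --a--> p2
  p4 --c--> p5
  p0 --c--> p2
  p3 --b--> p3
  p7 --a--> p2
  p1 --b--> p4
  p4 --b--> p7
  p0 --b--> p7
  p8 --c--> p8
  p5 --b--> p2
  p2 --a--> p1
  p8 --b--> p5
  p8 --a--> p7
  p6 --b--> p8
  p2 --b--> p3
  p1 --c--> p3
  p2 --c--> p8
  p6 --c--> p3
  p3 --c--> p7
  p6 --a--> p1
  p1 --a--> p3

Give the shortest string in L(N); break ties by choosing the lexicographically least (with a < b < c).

aaba

A breadth-first search from p0 reaches an accepting state first via the path p0 → p2 → p1 → p4 → p6 on input aaba.
No string of length < 4 is accepted (BFS exhausts all shorter strings without reaching an accepting state), and aaba is the lexicographically least accepting string of length 4.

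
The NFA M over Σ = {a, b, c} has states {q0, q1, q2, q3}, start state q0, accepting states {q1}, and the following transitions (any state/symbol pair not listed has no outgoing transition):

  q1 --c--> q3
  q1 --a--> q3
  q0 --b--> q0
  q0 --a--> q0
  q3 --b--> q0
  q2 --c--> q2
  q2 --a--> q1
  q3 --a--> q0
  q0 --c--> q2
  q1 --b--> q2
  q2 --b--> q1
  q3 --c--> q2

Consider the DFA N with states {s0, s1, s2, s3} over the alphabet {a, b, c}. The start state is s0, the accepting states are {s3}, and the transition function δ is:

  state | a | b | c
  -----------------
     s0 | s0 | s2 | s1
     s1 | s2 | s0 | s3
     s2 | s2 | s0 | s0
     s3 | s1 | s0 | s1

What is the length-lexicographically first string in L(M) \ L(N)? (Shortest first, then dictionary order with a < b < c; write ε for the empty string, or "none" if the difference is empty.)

ca

The string ca is accepted by M but not by N.
No shorter string lies in the difference, and ca is the lexicographically first length-2 string in L(M) \ L(N).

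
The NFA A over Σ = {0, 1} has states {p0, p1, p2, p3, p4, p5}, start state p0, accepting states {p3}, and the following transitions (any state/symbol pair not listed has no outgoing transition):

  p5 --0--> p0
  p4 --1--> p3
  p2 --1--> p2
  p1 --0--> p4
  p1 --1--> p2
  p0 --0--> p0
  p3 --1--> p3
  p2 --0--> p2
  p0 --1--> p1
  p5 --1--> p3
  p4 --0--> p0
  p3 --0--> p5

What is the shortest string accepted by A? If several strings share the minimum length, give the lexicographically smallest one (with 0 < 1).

101

A breadth-first search from p0 reaches an accepting state first via the path p0 → p1 → p4 → p3 on input 101.
No string of length < 3 is accepted (BFS exhausts all shorter strings without reaching an accepting state), and 101 is the lexicographically least accepting string of length 3.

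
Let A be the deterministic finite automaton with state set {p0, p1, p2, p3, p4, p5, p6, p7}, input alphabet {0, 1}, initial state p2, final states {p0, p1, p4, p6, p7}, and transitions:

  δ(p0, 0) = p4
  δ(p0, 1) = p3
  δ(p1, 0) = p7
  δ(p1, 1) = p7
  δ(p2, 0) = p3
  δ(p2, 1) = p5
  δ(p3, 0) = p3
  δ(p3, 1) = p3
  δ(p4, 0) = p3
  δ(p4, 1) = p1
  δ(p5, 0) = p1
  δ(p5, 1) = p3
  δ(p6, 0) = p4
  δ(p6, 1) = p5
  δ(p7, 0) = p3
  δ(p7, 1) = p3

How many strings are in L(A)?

3

The useful subgraph on states {p1, p2, p5, p7} is acyclic, so L(A) is finite; the longest accepting path visits 4 useful states, giving maximum string length 3.
Counting accepting paths from p2 by length: 1 of length 2, 2 of length 3. Total 3.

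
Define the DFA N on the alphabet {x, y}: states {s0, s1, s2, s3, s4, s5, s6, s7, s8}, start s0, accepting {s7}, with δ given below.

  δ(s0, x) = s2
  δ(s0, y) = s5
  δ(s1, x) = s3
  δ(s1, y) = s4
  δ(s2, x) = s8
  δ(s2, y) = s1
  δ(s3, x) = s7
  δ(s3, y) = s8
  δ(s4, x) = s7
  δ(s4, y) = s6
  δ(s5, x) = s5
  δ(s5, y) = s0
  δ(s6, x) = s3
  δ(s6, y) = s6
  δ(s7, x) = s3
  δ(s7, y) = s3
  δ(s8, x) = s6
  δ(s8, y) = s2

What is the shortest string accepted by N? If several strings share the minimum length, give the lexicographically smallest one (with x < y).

xyxx

A breadth-first search from s0 reaches an accepting state first via the path s0 → s2 → s1 → s3 → s7 on input xyxx.
No string of length < 4 is accepted (BFS exhausts all shorter strings without reaching an accepting state), and xyxx is the lexicographically least accepting string of length 4.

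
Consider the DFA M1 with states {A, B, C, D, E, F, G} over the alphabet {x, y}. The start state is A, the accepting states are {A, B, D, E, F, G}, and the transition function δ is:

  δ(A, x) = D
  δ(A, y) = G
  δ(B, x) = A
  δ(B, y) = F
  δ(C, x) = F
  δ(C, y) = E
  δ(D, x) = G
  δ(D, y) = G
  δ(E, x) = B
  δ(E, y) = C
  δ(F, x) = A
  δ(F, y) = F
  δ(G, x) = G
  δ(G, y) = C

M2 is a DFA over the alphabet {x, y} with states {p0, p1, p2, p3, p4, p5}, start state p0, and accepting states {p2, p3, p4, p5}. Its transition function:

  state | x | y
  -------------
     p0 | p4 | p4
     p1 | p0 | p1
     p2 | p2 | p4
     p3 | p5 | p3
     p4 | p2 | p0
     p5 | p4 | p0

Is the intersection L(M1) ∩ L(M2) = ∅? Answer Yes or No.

No

The string x is accepted by both M1 and M2.
Hence L(M1) ∩ L(M2) ≠ ∅.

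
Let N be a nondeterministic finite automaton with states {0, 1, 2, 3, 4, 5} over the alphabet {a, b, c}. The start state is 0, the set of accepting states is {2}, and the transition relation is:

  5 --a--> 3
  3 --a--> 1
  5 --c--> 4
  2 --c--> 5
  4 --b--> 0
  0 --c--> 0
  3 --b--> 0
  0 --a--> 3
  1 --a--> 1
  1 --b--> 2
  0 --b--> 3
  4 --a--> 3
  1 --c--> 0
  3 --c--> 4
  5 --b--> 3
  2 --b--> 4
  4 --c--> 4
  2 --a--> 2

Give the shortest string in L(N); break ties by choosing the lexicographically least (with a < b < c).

aab

A breadth-first search from 0 reaches an accepting state first via the path 0 → 3 → 1 → 2 on input aab.
No string of length < 3 is accepted (BFS exhausts all shorter strings without reaching an accepting state), and aab is the lexicographically least accepting string of length 3.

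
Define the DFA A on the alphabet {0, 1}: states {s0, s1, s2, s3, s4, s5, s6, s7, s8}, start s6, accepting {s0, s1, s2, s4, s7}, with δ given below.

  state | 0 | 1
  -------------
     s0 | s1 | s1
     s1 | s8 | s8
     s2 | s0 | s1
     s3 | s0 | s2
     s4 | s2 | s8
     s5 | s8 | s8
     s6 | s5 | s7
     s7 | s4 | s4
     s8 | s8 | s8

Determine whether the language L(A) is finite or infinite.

finite

The useful states (reachable from s6 and able to reach an accepting state) are {s0, s1, s2, s4, s6, s7}.
Restricted to these states the transition graph has no cycle, so every accepting path has bounded length and L is finite.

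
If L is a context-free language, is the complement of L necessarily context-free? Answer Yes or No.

CFLs are closed under union, so if they were also closed under complement they would be closed under intersection by De Morgan (L₁ ∩ L₂ is the complement of the union of the complements). But {aⁿbⁿcᵐ} ∩ {aᵐbⁿcⁿ} = {aⁿbⁿcⁿ} is not context-free although both operands are.

No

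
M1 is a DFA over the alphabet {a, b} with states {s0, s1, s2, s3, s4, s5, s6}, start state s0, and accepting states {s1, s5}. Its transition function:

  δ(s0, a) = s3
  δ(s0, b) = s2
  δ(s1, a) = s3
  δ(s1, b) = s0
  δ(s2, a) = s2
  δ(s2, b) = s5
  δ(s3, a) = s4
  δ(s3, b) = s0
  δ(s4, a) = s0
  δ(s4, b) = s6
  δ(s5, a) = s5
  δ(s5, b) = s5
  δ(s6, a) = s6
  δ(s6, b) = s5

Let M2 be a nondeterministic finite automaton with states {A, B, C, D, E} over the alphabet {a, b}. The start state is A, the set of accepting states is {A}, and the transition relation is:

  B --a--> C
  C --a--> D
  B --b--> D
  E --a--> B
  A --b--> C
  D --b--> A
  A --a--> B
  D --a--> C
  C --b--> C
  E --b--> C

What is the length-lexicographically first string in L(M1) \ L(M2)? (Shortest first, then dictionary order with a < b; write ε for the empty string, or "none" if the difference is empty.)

The string bb is accepted by M1 but not by M2.
No shorter string lies in the difference, and bb is the lexicographically first length-2 string in L(M1) \ L(M2).

bb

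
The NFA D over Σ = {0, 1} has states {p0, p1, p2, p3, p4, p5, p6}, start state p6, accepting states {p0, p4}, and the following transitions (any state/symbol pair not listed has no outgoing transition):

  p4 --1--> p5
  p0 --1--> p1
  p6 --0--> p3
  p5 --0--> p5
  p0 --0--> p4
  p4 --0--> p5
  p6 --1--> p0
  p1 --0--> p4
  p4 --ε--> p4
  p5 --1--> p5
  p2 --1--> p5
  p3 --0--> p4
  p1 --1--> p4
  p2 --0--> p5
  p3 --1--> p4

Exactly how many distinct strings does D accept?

6

The useful subgraph on states {p0, p1, p3, p4, p6} is acyclic, so L(D) is finite; the longest accepting path visits 4 useful states, giving maximum string length 3.
Counting accepting paths from p6 by length: 1 of length 1, 3 of length 2, 2 of length 3. Total 6.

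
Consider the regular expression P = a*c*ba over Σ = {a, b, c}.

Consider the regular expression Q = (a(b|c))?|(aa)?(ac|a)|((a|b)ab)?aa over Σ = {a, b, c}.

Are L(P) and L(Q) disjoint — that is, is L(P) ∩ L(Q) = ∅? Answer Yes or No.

Yes

Converting the expression P to a DFA (subset construction, then merging equivalent states) gives the minimal DFA with states {p0, p1, p2, p3, p4}, start state p0, accepting states {p3} and transitions p0: a→p0, b→p1, c→p2; p1: a→p3, b→p4, c→p4; p2: a→p4, b→p1, c→p2; p3: a→p4, b→p4, c→p4; p4: a→p4, b→p4, c→p4.
Converting the expression Q to a DFA (subset construction, then merging equivalent states) gives the minimal DFA with states {q0, q1, q2, q3, q4, q5, q6, q7, q8, q9}, start state q0, accepting states {q0, q1, q4, q5, q7} and transitions q0: a→q1, b→q2, c→q3; q1: a→q4, b→q5, c→q5; q2: a→q6, b→q3, c→q3; q3: a→q3, b→q3, c→q3; q4: a→q7, b→q8, c→q3; q5: a→q3, b→q3, c→q3; q6: a→q3, b→q8, c→q3; q7: a→q3, b→q3, c→q5; q8: a→q9, b→q3, c→q3; q9: a→q5, b→q3, c→q3.
Exploring the product automaton P × Q from the start pair (p0, q0), following both machines on each input symbol, reaches 18 state pairs: (p0, q0), (p0, q1), (p1, q2), (p2, q3), (p0, q4), (p1, q5), (p2, q5), (p3, q6), (p4, q3), (p1, q3), (p0, q7), (p1, q8), (p3, q3), (p4, q8), (p0, q3), (p3, q9), (p4, q9), (p4, q5).
P accepts in {p3} and Q accepts in {q0, q1, q4, q5, q7}; no reachable pair has both components accepting, so no string drives both machines to acceptance simultaneously and L(P) ∩ L(Q) = ∅.
So no string is accepted by both, and the intersection is empty.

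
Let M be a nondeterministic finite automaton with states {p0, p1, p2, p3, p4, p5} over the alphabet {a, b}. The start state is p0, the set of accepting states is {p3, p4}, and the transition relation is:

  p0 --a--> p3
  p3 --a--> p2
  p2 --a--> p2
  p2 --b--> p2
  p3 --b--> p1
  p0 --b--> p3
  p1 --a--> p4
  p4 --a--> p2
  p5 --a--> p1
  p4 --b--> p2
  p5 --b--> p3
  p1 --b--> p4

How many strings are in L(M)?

The useful subgraph on states {p0, p1, p3, p4} is acyclic, so L(M) is finite; the longest accepting path visits 4 useful states, giving maximum string length 3.
Counting accepting paths from p0 by length: 2 of length 1, 4 of length 3. Total 6.

6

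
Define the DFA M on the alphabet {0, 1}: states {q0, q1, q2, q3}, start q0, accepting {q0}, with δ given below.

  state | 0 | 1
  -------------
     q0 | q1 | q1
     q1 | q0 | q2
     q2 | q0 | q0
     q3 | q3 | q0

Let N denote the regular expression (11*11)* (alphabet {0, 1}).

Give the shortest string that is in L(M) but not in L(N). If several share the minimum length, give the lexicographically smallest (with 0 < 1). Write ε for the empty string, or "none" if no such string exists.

The string 00 is accepted by M but not by N.
No shorter string lies in the difference, and 00 is the lexicographically first length-2 string in L(M) \ L(N).

00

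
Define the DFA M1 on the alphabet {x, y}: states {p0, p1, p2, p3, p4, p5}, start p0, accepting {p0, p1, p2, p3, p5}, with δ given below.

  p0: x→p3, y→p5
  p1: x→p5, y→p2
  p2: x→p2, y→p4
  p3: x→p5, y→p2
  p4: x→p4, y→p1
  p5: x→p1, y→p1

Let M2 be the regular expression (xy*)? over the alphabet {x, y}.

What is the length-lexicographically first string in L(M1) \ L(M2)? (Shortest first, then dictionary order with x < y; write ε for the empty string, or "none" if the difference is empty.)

The string y is accepted by M1 but not by M2.
No shorter string lies in the difference, and y is the lexicographically first length-1 string in L(M1) \ L(M2).

y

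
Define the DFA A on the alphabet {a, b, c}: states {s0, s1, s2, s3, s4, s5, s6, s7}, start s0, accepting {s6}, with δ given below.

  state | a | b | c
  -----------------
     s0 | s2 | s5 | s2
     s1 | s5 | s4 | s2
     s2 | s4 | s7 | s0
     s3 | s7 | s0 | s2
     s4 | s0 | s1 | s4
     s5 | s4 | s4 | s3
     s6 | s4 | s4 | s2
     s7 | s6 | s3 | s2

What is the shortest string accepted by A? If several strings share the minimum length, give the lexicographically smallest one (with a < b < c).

aba

A breadth-first search from s0 reaches an accepting state first via the path s0 → s2 → s7 → s6 on input aba.
No string of length < 3 is accepted (BFS exhausts all shorter strings without reaching an accepting state), and aba is the lexicographically least accepting string of length 3.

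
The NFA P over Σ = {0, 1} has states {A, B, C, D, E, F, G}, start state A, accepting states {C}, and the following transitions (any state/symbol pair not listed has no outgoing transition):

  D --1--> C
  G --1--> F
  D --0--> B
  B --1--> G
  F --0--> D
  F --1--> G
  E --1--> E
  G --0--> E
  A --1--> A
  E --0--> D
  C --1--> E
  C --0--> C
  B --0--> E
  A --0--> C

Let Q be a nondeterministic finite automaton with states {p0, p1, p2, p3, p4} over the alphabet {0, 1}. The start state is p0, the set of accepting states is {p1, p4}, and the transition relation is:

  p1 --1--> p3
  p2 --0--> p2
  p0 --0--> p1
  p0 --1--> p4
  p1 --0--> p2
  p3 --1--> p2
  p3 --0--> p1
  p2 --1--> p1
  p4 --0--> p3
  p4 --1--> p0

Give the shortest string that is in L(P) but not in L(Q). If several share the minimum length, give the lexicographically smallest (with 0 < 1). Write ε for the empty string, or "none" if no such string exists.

The string 00 is accepted by P but not by Q.
No shorter string lies in the difference, and 00 is the lexicographically first length-2 string in L(P) \ L(Q).

00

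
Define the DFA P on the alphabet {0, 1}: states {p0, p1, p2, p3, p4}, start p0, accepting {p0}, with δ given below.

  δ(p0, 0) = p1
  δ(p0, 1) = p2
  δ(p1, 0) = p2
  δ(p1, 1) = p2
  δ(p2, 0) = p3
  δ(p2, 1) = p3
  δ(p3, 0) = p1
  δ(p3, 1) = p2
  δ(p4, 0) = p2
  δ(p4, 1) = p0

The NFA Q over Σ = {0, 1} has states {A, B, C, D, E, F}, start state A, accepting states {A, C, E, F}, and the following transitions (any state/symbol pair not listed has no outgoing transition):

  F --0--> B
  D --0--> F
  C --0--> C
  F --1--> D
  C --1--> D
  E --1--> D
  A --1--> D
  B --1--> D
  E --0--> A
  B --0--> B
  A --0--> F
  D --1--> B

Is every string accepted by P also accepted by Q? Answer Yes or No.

Yes

Exploring the product automaton P × Q from the start pair (p0, A), following both machines on each input symbol, reaches 8 state pairs: (p0, A), (p1, F), (p2, D), (p2, B), (p3, F), (p3, B), (p3, D), (p1, B).
P accepts in {p0} and Q accepts in {A, C, E, F}. The reachable pairs whose P-component is accepting are (p0, A); in each of them the Q-component is accepting too, so the product for L(P) \ L(Q) (P-component accepting, Q-component rejecting) has no reachable accepting pair and the difference is empty.
Hence every string in L(P) is also in L(Q).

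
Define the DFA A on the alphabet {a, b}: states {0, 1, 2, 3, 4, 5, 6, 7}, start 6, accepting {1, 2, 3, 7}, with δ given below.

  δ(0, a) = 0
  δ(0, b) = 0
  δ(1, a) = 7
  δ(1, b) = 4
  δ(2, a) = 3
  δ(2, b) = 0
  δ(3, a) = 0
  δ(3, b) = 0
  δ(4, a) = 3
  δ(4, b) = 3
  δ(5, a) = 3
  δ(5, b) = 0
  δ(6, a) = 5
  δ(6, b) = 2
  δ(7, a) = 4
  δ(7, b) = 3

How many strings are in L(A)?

The useful subgraph on states {2, 3, 5, 6} is acyclic, so L(A) is finite; the longest accepting path visits 3 useful states, giving maximum string length 2.
Counting accepting paths from 6 by length: 1 of length 1, 2 of length 2. Total 3.

3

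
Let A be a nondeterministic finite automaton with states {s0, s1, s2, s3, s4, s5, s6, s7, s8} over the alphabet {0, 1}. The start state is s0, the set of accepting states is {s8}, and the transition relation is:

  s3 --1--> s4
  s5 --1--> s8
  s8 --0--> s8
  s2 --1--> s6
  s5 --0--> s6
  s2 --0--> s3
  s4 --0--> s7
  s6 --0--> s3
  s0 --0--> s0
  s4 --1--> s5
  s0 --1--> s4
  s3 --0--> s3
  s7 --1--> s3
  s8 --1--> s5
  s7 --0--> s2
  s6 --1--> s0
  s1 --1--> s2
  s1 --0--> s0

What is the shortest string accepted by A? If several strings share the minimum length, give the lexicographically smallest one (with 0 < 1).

A breadth-first search from s0 reaches an accepting state first via the path s0 → s4 → s5 → s8 on input 111.
No string of length < 3 is accepted (BFS exhausts all shorter strings without reaching an accepting state), and 111 is the lexicographically least accepting string of length 3.

111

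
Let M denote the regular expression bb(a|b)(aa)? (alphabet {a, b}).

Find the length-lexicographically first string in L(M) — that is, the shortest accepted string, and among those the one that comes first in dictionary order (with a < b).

bba

By inspection of the expression, no string of length less than 3 matches, and bba is the lexicographically first match of length 3.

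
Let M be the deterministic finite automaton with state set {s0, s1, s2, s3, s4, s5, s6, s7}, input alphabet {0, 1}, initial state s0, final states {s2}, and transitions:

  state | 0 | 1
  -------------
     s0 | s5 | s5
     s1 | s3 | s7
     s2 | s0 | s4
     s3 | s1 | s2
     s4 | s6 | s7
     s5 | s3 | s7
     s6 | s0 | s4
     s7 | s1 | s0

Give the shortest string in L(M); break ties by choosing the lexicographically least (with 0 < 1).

001

A breadth-first search from s0 reaches an accepting state first via the path s0 → s5 → s3 → s2 on input 001.
No string of length < 3 is accepted (BFS exhausts all shorter strings without reaching an accepting state), and 001 is the lexicographically least accepting string of length 3.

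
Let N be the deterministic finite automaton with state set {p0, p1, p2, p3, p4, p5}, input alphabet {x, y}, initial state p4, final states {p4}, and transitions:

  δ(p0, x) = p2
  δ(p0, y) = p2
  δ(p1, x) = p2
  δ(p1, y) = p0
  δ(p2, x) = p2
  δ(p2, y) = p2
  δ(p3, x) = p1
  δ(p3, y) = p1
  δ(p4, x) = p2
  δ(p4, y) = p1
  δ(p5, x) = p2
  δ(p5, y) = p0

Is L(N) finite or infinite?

The useful states (reachable from p4 and able to reach an accepting state) are {p4}.
Restricted to these states the transition graph has no cycle, so every accepting path has bounded length and L is finite.

finite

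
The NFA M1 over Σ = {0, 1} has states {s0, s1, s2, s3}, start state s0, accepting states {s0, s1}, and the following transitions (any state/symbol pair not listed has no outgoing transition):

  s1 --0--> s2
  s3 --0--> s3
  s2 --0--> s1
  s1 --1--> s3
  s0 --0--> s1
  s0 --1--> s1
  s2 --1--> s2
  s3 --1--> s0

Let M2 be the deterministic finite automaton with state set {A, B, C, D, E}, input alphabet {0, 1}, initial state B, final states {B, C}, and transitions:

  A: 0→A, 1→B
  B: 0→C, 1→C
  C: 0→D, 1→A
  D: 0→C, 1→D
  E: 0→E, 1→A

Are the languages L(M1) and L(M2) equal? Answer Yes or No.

Exploring the product automaton M1 × M2 from the start pair (s0, B), following both machines on each input symbol, reaches 4 state pairs: (s0, B), (s1, C), (s2, D), (s3, A).
M1 accepts in {s0, s1} and M2 accepts in {B, C}. In every reachable pair the two components are either both accepting — (s0, B), (s1, C) — or both non-accepting, so no string is accepted by exactly one of the machines: L(M1) \ L(M2) and L(M2) \ L(M1) are both empty.
Hence every string is accepted by M1 iff it is accepted by M2, and the two languages coincide.

Yes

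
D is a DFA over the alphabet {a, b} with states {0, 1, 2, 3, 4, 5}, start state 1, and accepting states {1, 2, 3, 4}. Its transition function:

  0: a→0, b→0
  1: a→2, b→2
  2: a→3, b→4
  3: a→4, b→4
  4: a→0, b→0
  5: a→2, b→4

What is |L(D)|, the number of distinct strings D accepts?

The useful subgraph on states {1, 2, 3, 4} is acyclic, so L(D) is finite; the longest accepting path visits 4 useful states, giving maximum string length 3.
Counting accepting paths from 1 by length: 1 of length 0, 2 of length 1, 4 of length 2, 4 of length 3. Total 11.

11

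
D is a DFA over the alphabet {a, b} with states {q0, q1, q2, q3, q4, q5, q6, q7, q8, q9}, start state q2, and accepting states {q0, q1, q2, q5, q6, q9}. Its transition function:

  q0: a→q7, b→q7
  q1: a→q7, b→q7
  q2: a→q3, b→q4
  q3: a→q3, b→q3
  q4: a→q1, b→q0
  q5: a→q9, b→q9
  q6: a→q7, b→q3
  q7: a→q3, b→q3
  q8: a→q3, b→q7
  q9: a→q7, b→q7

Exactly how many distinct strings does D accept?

The useful subgraph on states {q0, q1, q2, q4} is acyclic, so L(D) is finite; the longest accepting path visits 3 useful states, giving maximum string length 2.
Counting accepting paths from q2 by length: 1 of length 0, 2 of length 2. Total 3.

3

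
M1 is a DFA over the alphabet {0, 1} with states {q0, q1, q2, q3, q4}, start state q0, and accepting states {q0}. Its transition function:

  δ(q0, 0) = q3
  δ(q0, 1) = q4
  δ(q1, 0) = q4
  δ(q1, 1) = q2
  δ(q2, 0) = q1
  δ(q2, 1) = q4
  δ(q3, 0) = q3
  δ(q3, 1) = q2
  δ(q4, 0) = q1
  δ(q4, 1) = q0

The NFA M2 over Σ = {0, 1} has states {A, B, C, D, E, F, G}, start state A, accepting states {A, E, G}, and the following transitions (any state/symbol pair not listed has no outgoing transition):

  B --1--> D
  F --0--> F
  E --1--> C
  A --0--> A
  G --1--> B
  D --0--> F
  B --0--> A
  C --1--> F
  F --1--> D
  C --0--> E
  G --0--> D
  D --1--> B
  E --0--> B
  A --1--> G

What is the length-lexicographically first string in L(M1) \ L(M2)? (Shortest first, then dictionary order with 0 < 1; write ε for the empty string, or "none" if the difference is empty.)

11

The string 11 is accepted by M1 but not by M2.
No shorter string lies in the difference, and 11 is the lexicographically first length-2 string in L(M1) \ L(M2).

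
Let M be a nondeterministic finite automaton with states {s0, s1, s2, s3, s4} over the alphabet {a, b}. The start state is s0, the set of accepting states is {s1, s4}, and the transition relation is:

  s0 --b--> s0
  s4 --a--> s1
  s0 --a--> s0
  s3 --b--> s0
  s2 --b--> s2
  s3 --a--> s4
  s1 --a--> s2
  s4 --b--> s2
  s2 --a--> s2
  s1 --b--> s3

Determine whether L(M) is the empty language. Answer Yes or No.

The states reachable from the start state are {s0}.
None of the accepting states {s1, s4} is reachable, so no string is accepted and L(M) = ∅.

Yes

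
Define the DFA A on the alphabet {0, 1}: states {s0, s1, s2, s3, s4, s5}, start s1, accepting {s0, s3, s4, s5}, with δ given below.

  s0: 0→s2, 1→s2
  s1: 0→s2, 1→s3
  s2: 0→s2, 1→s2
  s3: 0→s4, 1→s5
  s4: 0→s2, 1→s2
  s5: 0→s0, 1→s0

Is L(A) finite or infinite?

The useful states (reachable from s1 and able to reach an accepting state) are {s0, s1, s3, s4, s5}.
Restricted to these states the transition graph has no cycle, so every accepting path has bounded length and L is finite.

finite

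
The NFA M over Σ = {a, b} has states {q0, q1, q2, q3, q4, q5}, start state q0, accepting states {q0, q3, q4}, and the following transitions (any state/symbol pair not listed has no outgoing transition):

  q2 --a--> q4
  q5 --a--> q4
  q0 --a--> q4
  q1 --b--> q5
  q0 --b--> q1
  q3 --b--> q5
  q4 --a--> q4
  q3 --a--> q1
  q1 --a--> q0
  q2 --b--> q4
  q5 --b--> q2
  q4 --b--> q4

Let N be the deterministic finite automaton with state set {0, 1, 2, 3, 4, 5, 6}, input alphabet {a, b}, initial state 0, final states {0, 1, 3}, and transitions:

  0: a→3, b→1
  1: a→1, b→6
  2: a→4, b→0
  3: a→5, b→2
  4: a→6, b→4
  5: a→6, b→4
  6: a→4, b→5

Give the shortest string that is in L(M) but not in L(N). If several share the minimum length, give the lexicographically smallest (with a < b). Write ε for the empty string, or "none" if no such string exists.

aa

The string aa is accepted by M but not by N.
No shorter string lies in the difference, and aa is the lexicographically first length-2 string in L(M) \ L(N).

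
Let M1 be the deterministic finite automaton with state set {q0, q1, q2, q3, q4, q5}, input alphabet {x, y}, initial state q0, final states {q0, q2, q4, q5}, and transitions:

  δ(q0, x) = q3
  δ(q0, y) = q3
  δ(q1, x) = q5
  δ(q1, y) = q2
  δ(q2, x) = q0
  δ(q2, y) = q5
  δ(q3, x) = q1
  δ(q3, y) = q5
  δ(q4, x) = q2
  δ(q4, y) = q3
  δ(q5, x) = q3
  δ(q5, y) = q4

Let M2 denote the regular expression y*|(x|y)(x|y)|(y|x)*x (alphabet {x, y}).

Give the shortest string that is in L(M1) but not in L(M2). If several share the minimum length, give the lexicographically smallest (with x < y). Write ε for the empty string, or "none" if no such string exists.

The string xxy is accepted by M1 but not by M2.
No shorter string lies in the difference, and xxy is the lexicographically first length-3 string in L(M1) \ L(M2).

xxy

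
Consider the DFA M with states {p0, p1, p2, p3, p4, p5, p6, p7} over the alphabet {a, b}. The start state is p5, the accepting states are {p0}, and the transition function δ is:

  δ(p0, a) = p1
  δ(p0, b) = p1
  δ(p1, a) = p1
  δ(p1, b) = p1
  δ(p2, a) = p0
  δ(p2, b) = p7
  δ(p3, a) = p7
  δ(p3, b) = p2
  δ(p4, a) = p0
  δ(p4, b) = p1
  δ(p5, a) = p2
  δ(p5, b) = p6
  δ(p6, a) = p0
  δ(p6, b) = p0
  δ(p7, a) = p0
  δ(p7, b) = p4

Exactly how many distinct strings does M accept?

5

The useful subgraph on states {p0, p2, p4, p5, p6, p7} is acyclic, so L(M) is finite; the longest accepting path visits 5 useful states, giving maximum string length 4.
Counting accepting paths from p5 by length: 3 of length 2, 1 of length 3, 1 of length 4. Total 5.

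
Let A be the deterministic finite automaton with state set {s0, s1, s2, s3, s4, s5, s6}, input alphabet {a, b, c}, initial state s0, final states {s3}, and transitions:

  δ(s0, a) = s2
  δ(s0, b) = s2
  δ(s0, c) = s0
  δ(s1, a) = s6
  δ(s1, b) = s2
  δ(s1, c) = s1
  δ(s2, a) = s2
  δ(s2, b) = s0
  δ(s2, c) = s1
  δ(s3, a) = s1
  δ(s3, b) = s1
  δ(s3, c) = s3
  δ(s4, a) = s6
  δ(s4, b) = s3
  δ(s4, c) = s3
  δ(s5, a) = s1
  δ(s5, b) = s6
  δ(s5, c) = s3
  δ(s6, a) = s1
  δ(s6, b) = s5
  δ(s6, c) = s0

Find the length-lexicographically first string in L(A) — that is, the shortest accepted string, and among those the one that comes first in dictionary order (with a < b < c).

A breadth-first search from s0 reaches an accepting state first via the path s0 → s2 → s1 → s6 → s5 → s3 on input acabc.
No string of length < 5 is accepted (BFS exhausts all shorter strings without reaching an accepting state), and acabc is the lexicographically least accepting string of length 5.

acabc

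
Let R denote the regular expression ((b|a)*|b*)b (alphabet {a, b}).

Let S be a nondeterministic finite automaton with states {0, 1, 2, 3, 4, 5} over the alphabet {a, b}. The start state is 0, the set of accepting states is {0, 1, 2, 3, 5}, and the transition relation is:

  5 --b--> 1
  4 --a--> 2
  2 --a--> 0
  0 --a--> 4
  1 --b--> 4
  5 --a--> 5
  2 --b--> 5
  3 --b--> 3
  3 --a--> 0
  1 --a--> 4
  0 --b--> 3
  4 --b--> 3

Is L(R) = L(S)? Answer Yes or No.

No

The string aabbb is accepted by R but rejected by S.
So L(R) ≠ L(S).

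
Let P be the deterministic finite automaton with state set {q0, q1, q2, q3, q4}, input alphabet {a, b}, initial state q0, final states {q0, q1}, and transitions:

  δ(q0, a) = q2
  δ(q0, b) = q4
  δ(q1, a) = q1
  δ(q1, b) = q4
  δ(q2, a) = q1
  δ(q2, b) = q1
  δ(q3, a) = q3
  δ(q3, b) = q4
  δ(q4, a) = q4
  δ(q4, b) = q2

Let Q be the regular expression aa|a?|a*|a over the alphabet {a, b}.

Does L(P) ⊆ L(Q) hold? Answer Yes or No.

No

The string ab is in L(P) but not in L(Q).
So L(P) ⊄ L(Q).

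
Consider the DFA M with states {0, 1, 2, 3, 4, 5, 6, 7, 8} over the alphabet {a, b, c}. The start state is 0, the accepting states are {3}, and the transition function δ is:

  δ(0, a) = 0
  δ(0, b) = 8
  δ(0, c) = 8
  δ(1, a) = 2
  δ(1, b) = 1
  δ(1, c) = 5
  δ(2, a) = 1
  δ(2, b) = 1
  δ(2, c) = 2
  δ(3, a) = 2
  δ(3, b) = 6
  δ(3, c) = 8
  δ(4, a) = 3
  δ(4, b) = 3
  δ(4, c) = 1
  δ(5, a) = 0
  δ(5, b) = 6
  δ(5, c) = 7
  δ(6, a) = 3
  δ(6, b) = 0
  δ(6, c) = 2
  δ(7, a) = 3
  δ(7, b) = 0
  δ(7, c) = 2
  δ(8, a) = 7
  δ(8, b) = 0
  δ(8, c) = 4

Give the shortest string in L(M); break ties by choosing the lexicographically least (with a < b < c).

A breadth-first search from 0 reaches an accepting state first via the path 0 → 8 → 7 → 3 on input baa.
No string of length < 3 is accepted (BFS exhausts all shorter strings without reaching an accepting state), and baa is the lexicographically least accepting string of length 3.

baa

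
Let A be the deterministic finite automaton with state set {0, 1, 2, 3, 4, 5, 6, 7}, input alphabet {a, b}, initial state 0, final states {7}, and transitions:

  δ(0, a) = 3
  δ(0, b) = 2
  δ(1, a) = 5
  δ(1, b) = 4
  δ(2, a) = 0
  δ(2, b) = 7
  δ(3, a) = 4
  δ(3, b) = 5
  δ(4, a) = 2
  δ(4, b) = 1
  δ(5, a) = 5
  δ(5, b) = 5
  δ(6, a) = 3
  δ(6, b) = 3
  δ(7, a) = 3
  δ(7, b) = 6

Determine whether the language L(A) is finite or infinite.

infinite

State 0 is reachable from the start and can reach an accepting state, and it lies on the cycle 0 → 2 → 0.
Traversing that cycle any number of times yields accepted strings of unbounded length, so the language is infinite.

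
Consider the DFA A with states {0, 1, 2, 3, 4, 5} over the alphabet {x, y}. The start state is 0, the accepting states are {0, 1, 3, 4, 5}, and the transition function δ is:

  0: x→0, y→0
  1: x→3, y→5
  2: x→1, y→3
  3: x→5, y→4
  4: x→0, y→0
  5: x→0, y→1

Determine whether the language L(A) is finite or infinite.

State 0 is reachable from the start and can reach an accepting state, and it lies on the cycle 0 → 0.
Traversing that cycle any number of times yields accepted strings of unbounded length, so the language is infinite.

infinite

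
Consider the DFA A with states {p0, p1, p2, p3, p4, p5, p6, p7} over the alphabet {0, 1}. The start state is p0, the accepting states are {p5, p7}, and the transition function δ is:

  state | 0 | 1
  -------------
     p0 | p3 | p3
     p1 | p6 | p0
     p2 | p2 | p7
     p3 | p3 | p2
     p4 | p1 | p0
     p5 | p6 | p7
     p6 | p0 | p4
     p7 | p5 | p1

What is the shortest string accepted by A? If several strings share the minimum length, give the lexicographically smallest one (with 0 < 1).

011

A breadth-first search from p0 reaches an accepting state first via the path p0 → p3 → p2 → p7 on input 011.
No string of length < 3 is accepted (BFS exhausts all shorter strings without reaching an accepting state), and 011 is the lexicographically least accepting string of length 3.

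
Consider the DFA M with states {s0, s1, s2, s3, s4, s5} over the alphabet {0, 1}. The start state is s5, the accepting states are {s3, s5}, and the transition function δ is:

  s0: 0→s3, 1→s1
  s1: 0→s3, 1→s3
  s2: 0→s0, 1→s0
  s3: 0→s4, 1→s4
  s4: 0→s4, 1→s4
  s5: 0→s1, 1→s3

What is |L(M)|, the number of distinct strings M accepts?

The useful subgraph on states {s1, s3, s5} is acyclic, so L(M) is finite; the longest accepting path visits 3 useful states, giving maximum string length 2.
Counting accepting paths from s5 by length: 1 of length 0, 1 of length 1, 2 of length 2. Total 4.

4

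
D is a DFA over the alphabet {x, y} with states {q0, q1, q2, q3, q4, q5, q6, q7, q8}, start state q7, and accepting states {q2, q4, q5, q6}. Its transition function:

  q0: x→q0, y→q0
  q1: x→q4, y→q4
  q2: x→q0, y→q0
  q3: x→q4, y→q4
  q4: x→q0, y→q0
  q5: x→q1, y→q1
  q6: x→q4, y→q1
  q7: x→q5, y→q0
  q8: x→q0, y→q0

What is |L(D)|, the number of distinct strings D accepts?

The useful subgraph on states {q1, q4, q5, q7} is acyclic, so L(D) is finite; the longest accepting path visits 4 useful states, giving maximum string length 3.
Counting accepting paths from q7 by length: 1 of length 1, 4 of length 3. Total 5.

5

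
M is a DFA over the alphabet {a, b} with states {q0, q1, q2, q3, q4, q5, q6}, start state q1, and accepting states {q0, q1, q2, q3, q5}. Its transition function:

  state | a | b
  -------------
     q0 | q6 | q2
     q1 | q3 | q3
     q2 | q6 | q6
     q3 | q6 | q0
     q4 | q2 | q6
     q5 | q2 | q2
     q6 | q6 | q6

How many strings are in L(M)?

7

The useful subgraph on states {q0, q1, q2, q3} is acyclic, so L(M) is finite; the longest accepting path visits 4 useful states, giving maximum string length 3.
Counting accepting paths from q1 by length: 1 of length 0, 2 of length 1, 2 of length 2, 2 of length 3. Total 7.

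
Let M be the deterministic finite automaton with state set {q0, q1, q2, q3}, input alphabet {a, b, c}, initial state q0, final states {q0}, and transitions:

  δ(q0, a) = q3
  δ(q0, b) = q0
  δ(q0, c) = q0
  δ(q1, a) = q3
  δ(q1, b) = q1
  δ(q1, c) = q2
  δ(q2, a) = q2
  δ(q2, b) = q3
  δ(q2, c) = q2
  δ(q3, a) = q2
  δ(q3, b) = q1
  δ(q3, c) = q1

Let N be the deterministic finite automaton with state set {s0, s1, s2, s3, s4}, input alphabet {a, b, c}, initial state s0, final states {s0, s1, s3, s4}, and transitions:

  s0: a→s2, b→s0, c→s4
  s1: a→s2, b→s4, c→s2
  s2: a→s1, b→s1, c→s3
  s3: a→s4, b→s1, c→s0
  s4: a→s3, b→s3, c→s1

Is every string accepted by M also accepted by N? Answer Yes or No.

The string ccc is in L(M) but not in L(N).
So L(M) ⊄ L(N).

No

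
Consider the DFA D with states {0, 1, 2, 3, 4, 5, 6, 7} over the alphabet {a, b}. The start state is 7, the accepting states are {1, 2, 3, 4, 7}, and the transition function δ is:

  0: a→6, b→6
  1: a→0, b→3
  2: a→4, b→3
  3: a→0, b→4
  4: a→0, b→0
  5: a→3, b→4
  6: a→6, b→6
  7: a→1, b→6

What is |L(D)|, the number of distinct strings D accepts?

The useful subgraph on states {1, 3, 4, 7} is acyclic, so L(D) is finite; the longest accepting path visits 4 useful states, giving maximum string length 3.
Counting accepting paths from 7 by length: 1 of length 0, 1 of length 1, 1 of length 2, 1 of length 3. Total 4.

4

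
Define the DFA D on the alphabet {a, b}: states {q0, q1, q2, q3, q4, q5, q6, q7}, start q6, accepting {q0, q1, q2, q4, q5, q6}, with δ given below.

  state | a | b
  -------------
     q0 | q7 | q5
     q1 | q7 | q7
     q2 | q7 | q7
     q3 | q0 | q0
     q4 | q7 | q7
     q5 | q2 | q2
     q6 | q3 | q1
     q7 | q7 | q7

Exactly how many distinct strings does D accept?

The useful subgraph on states {q0, q1, q2, q3, q5, q6} is acyclic, so L(D) is finite; the longest accepting path visits 5 useful states, giving maximum string length 4.
Counting accepting paths from q6 by length: 1 of length 0, 1 of length 1, 2 of length 2, 2 of length 3, 4 of length 4. Total 10.

10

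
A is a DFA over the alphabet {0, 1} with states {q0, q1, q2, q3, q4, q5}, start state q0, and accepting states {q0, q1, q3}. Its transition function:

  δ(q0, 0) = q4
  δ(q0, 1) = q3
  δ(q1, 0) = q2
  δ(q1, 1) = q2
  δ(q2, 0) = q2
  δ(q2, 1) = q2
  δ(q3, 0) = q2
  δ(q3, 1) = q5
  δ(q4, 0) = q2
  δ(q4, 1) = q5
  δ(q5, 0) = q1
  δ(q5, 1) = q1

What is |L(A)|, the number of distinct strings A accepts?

6

The useful subgraph on states {q0, q1, q3, q4, q5} is acyclic, so L(A) is finite; the longest accepting path visits 4 useful states, giving maximum string length 3.
Counting accepting paths from q0 by length: 1 of length 0, 1 of length 1, 4 of length 3. Total 6.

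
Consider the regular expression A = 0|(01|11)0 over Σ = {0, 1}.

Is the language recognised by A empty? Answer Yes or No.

The string 0 matches the expression, so it belongs to L(A).
Since L(A) contains at least one string, it is not empty.

No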